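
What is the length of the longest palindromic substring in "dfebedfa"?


Input: "dfebedfa"
Checking substrings for palindromes:
  [2:5] "ebe" (len 3) => palindrome
Longest palindromic substring: "ebe" with length 3

3


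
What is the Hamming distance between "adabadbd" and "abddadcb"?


Comparing "adabadbd" and "abddadcb" position by position:
  Position 0: 'a' vs 'a' => same
  Position 1: 'd' vs 'b' => differ
  Position 2: 'a' vs 'd' => differ
  Position 3: 'b' vs 'd' => differ
  Position 4: 'a' vs 'a' => same
  Position 5: 'd' vs 'd' => same
  Position 6: 'b' vs 'c' => differ
  Position 7: 'd' vs 'b' => differ
Total differences (Hamming distance): 5

5


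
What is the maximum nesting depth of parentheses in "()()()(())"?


Input: "()()()(())"
Tracking depth:
  Position 0 '(': depth becomes 1
  Position 1 ')': depth becomes 0
  Position 2 '(': depth becomes 1
  Position 3 ')': depth becomes 0
  Position 4 '(': depth becomes 1
  Position 5 ')': depth becomes 0
  Position 6 '(': depth becomes 1
  Position 7 '(': depth becomes 2
  Position 8 ')': depth becomes 1
  Position 9 ')': depth becomes 0
Maximum depth reached: 2

2


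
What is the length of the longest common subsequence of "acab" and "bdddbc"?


LCS of "acab" and "bdddbc"
DP table:
           b    d    d    d    b    c
      0    0    0    0    0    0    0
  a   0    0    0    0    0    0    0
  c   0    0    0    0    0    0    1
  a   0    0    0    0    0    0    1
  b   0    1    1    1    1    1    1
LCS length = dp[4][6] = 1

1


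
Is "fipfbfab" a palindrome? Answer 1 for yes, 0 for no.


Input: fipfbfab
Reversed: bafbfpif
  Compare pos 0 ('f') with pos 7 ('b'): MISMATCH
  Compare pos 1 ('i') with pos 6 ('a'): MISMATCH
  Compare pos 2 ('p') with pos 5 ('f'): MISMATCH
  Compare pos 3 ('f') with pos 4 ('b'): MISMATCH
Result: not a palindrome

0


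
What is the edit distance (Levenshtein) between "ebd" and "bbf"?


Computing edit distance: "ebd" -> "bbf"
DP table:
           b    b    f
      0    1    2    3
  e   1    1    2    3
  b   2    1    1    2
  d   3    2    2    2
Edit distance = dp[3][3] = 2

2


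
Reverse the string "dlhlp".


Input: dlhlp
Reading characters right to left:
  Position 4: 'p'
  Position 3: 'l'
  Position 2: 'h'
  Position 1: 'l'
  Position 0: 'd'
Reversed: plhld

plhld


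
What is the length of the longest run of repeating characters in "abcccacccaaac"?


Input: "abcccacccaaac"
Scanning for longest run:
  Position 1 ('b'): new char, reset run to 1
  Position 2 ('c'): new char, reset run to 1
  Position 3 ('c'): continues run of 'c', length=2
  Position 4 ('c'): continues run of 'c', length=3
  Position 5 ('a'): new char, reset run to 1
  Position 6 ('c'): new char, reset run to 1
  Position 7 ('c'): continues run of 'c', length=2
  Position 8 ('c'): continues run of 'c', length=3
  Position 9 ('a'): new char, reset run to 1
  Position 10 ('a'): continues run of 'a', length=2
  Position 11 ('a'): continues run of 'a', length=3
  Position 12 ('c'): new char, reset run to 1
Longest run: 'c' with length 3

3


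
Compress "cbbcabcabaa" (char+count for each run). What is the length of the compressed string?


Input: cbbcabcabaa
Runs:
  'c' x 1 => "c1"
  'b' x 2 => "b2"
  'c' x 1 => "c1"
  'a' x 1 => "a1"
  'b' x 1 => "b1"
  'c' x 1 => "c1"
  'a' x 1 => "a1"
  'b' x 1 => "b1"
  'a' x 2 => "a2"
Compressed: "c1b2c1a1b1c1a1b1a2"
Compressed length: 18

18


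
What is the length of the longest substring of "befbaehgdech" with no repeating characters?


Input: "befbaehgdech"
Sliding window (track last position of each char):
  Position 0 ('b'): window [0,0] length 1 -- new best
  Position 1 ('e'): window [0,1] length 2 -- new best
  Position 2 ('f'): window [0,2] length 3 -- new best
  Position 3 ('b'): repeat (last at 0), move window start to 1
  Position 3 ('b'): window [1,3] length 3
  Position 4 ('a'): window [1,4] length 4 -- new best
  Position 5 ('e'): repeat (last at 1), move window start to 2
  Position 5 ('e'): window [2,5] length 4
  Position 6 ('h'): window [2,6] length 5 -- new best
  Position 7 ('g'): window [2,7] length 6 -- new best
  Position 8 ('d'): window [2,8] length 7 -- new best
  Position 9 ('e'): repeat (last at 5), move window start to 6
  Position 9 ('e'): window [6,9] length 4
  Position 10 ('c'): window [6,10] length 5
  Position 11 ('h'): repeat (last at 6), move window start to 7
  Position 11 ('h'): window [7,11] length 5
Longest substring with no repeats: "fbaehgd" with length 7

7


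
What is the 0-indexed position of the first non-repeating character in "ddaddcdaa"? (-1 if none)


Input: ddaddcdaa
Character frequencies:
  'a': 3
  'c': 1
  'd': 5
Scanning left to right for freq == 1:
  Position 0 ('d'): freq=5, skip
  Position 1 ('d'): freq=5, skip
  Position 2 ('a'): freq=3, skip
  Position 3 ('d'): freq=5, skip
  Position 4 ('d'): freq=5, skip
  Position 5 ('c'): unique! => answer = 5

5


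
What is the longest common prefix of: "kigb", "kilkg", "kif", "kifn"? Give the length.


Words: kigb, kilkg, kif, kifn
  Position 0: all 'k' => match
  Position 1: all 'i' => match
  Position 2: ('g', 'l', 'f', 'f') => mismatch, stop
LCP = "ki" (length 2)

2


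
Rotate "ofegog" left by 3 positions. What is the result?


Input: "ofegog", rotate left by 3
First 3 characters: "ofe"
Remaining characters: "gog"
Concatenate remaining + first: "gog" + "ofe" = "gogofe"

gogofe


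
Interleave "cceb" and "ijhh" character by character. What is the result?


Interleaving "cceb" and "ijhh":
  Position 0: 'c' from first, 'i' from second => "ci"
  Position 1: 'c' from first, 'j' from second => "cj"
  Position 2: 'e' from first, 'h' from second => "eh"
  Position 3: 'b' from first, 'h' from second => "bh"
Result: cicjehbh

cicjehbh


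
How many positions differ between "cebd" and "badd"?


Comparing "cebd" and "badd" position by position:
  Position 0: 'c' vs 'b' => DIFFER
  Position 1: 'e' vs 'a' => DIFFER
  Position 2: 'b' vs 'd' => DIFFER
  Position 3: 'd' vs 'd' => same
Positions that differ: 3

3


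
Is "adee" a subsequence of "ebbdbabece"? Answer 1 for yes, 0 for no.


Check if "adee" is a subsequence of "ebbdbabece"
Greedy scan:
  Position 0 ('e'): no match needed
  Position 1 ('b'): no match needed
  Position 2 ('b'): no match needed
  Position 3 ('d'): no match needed
  Position 4 ('b'): no match needed
  Position 5 ('a'): matches sub[0] = 'a'
  Position 6 ('b'): no match needed
  Position 7 ('e'): no match needed
  Position 8 ('c'): no match needed
  Position 9 ('e'): no match needed
Only matched 1/4 characters => not a subsequence

0


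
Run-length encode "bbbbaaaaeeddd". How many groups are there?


Input: bbbbaaaaeeddd
Scanning for consecutive runs:
  Group 1: 'b' x 4 (positions 0-3)
  Group 2: 'a' x 4 (positions 4-7)
  Group 3: 'e' x 2 (positions 8-9)
  Group 4: 'd' x 3 (positions 10-12)
Total groups: 4

4


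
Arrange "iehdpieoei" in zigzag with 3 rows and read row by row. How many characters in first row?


Zigzag "iehdpieoei" into 3 rows:
Placing characters:
  'i' => row 0
  'e' => row 1
  'h' => row 2
  'd' => row 1
  'p' => row 0
  'i' => row 1
  'e' => row 2
  'o' => row 1
  'e' => row 0
  'i' => row 1
Rows:
  Row 0: "ipe"
  Row 1: "edioi"
  Row 2: "he"
First row length: 3

3


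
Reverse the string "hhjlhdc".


Input: hhjlhdc
Reading characters right to left:
  Position 6: 'c'
  Position 5: 'd'
  Position 4: 'h'
  Position 3: 'l'
  Position 2: 'j'
  Position 1: 'h'
  Position 0: 'h'
Reversed: cdhljhh

cdhljhh


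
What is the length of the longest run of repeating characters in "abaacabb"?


Input: "abaacabb"
Scanning for longest run:
  Position 1 ('b'): new char, reset run to 1
  Position 2 ('a'): new char, reset run to 1
  Position 3 ('a'): continues run of 'a', length=2
  Position 4 ('c'): new char, reset run to 1
  Position 5 ('a'): new char, reset run to 1
  Position 6 ('b'): new char, reset run to 1
  Position 7 ('b'): continues run of 'b', length=2
Longest run: 'a' with length 2

2


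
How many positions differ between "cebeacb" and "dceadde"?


Comparing "cebeacb" and "dceadde" position by position:
  Position 0: 'c' vs 'd' => DIFFER
  Position 1: 'e' vs 'c' => DIFFER
  Position 2: 'b' vs 'e' => DIFFER
  Position 3: 'e' vs 'a' => DIFFER
  Position 4: 'a' vs 'd' => DIFFER
  Position 5: 'c' vs 'd' => DIFFER
  Position 6: 'b' vs 'e' => DIFFER
Positions that differ: 7

7


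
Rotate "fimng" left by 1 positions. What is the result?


Input: "fimng", rotate left by 1
First 1 characters: "f"
Remaining characters: "imng"
Concatenate remaining + first: "imng" + "f" = "imngf"

imngf


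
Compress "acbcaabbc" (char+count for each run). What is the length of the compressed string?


Input: acbcaabbc
Runs:
  'a' x 1 => "a1"
  'c' x 1 => "c1"
  'b' x 1 => "b1"
  'c' x 1 => "c1"
  'a' x 2 => "a2"
  'b' x 2 => "b2"
  'c' x 1 => "c1"
Compressed: "a1c1b1c1a2b2c1"
Compressed length: 14

14


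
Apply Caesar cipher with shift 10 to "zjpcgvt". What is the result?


Caesar cipher: shift "zjpcgvt" by 10
  'z' (pos 25) + 10 = pos 9 = 'j'
  'j' (pos 9) + 10 = pos 19 = 't'
  'p' (pos 15) + 10 = pos 25 = 'z'
  'c' (pos 2) + 10 = pos 12 = 'm'
  'g' (pos 6) + 10 = pos 16 = 'q'
  'v' (pos 21) + 10 = pos 5 = 'f'
  't' (pos 19) + 10 = pos 3 = 'd'
Result: jtzmqfd

jtzmqfd


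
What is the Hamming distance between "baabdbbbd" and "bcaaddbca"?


Comparing "baabdbbbd" and "bcaaddbca" position by position:
  Position 0: 'b' vs 'b' => same
  Position 1: 'a' vs 'c' => differ
  Position 2: 'a' vs 'a' => same
  Position 3: 'b' vs 'a' => differ
  Position 4: 'd' vs 'd' => same
  Position 5: 'b' vs 'd' => differ
  Position 6: 'b' vs 'b' => same
  Position 7: 'b' vs 'c' => differ
  Position 8: 'd' vs 'a' => differ
Total differences (Hamming distance): 5

5


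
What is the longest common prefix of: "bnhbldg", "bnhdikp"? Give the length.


Words: bnhbldg, bnhdikp
  Position 0: all 'b' => match
  Position 1: all 'n' => match
  Position 2: all 'h' => match
  Position 3: ('b', 'd') => mismatch, stop
LCP = "bnh" (length 3)

3


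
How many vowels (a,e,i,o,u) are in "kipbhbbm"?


Input: kipbhbbm
Checking each character:
  'k' at position 0: consonant
  'i' at position 1: vowel (running total: 1)
  'p' at position 2: consonant
  'b' at position 3: consonant
  'h' at position 4: consonant
  'b' at position 5: consonant
  'b' at position 6: consonant
  'm' at position 7: consonant
Total vowels: 1

1


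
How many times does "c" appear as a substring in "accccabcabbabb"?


Searching for "c" in "accccabcabbabb"
Scanning each position:
  Position 0: "a" => no
  Position 1: "c" => MATCH
  Position 2: "c" => MATCH
  Position 3: "c" => MATCH
  Position 4: "c" => MATCH
  Position 5: "a" => no
  Position 6: "b" => no
  Position 7: "c" => MATCH
  Position 8: "a" => no
  Position 9: "b" => no
  Position 10: "b" => no
  Position 11: "a" => no
  Position 12: "b" => no
  Position 13: "b" => no
Total occurrences: 5

5


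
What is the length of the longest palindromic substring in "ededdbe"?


Input: "ededdbe"
Checking substrings for palindromes:
  [0:3] "ede" (len 3) => palindrome
  [1:4] "ded" (len 3) => palindrome
  [3:5] "dd" (len 2) => palindrome
Longest palindromic substring: "ede" with length 3

3


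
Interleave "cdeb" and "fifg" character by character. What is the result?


Interleaving "cdeb" and "fifg":
  Position 0: 'c' from first, 'f' from second => "cf"
  Position 1: 'd' from first, 'i' from second => "di"
  Position 2: 'e' from first, 'f' from second => "ef"
  Position 3: 'b' from first, 'g' from second => "bg"
Result: cfdiefbg

cfdiefbg


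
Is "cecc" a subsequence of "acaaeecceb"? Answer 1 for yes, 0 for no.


Check if "cecc" is a subsequence of "acaaeecceb"
Greedy scan:
  Position 0 ('a'): no match needed
  Position 1 ('c'): matches sub[0] = 'c'
  Position 2 ('a'): no match needed
  Position 3 ('a'): no match needed
  Position 4 ('e'): matches sub[1] = 'e'
  Position 5 ('e'): no match needed
  Position 6 ('c'): matches sub[2] = 'c'
  Position 7 ('c'): matches sub[3] = 'c'
  Position 8 ('e'): no match needed
  Position 9 ('b'): no match needed
All 4 characters matched => is a subsequence

1


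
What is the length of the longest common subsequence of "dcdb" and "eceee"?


LCS of "dcdb" and "eceee"
DP table:
           e    c    e    e    e
      0    0    0    0    0    0
  d   0    0    0    0    0    0
  c   0    0    1    1    1    1
  d   0    0    1    1    1    1
  b   0    0    1    1    1    1
LCS length = dp[4][5] = 1

1


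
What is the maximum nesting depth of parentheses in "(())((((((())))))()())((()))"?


Input: "(())((((((())))))()())((()))"
Tracking depth:
  Position 0 '(': depth becomes 1
  Position 1 '(': depth becomes 2
  Position 2 ')': depth becomes 1
  Position 3 ')': depth becomes 0
  Position 4 '(': depth becomes 1
  Position 5 '(': depth becomes 2
  Position 6 '(': depth becomes 3
  Position 7 '(': depth becomes 4
  Position 8 '(': depth becomes 5
  Position 9 '(': depth becomes 6
  Position 10 '(': depth becomes 7
  Position 11 ')': depth becomes 6
  Position 12 ')': depth becomes 5
  Position 13 ')': depth becomes 4
  Position 14 ')': depth becomes 3
  Position 15 ')': depth becomes 2
  Position 16 ')': depth becomes 1
  Position 17 '(': depth becomes 2
  Position 18 ')': depth becomes 1
  Position 19 '(': depth becomes 2
  Position 20 ')': depth becomes 1
  Position 21 ')': depth becomes 0
  Position 22 '(': depth becomes 1
  Position 23 '(': depth becomes 2
  Position 24 '(': depth becomes 3
  Position 25 ')': depth becomes 2
  Position 26 ')': depth becomes 1
  Position 27 ')': depth becomes 0
Maximum depth reached: 7

7


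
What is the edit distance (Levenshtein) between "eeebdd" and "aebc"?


Computing edit distance: "eeebdd" -> "aebc"
DP table:
           a    e    b    c
      0    1    2    3    4
  e   1    1    1    2    3
  e   2    2    1    2    3
  e   3    3    2    2    3
  b   4    4    3    2    3
  d   5    5    4    3    3
  d   6    6    5    4    4
Edit distance = dp[6][4] = 4

4


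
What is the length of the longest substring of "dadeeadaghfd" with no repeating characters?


Input: "dadeeadaghfd"
Sliding window (track last position of each char):
  Position 0 ('d'): window [0,0] length 1 -- new best
  Position 1 ('a'): window [0,1] length 2 -- new best
  Position 2 ('d'): repeat (last at 0), move window start to 1
  Position 2 ('d'): window [1,2] length 2
  Position 3 ('e'): window [1,3] length 3 -- new best
  Position 4 ('e'): repeat (last at 3), move window start to 4
  Position 4 ('e'): window [4,4] length 1
  Position 5 ('a'): window [4,5] length 2
  Position 6 ('d'): window [4,6] length 3
  Position 7 ('a'): repeat (last at 5), move window start to 6
  Position 7 ('a'): window [6,7] length 2
  Position 8 ('g'): window [6,8] length 3
  Position 9 ('h'): window [6,9] length 4 -- new best
  Position 10 ('f'): window [6,10] length 5 -- new best
  Position 11 ('d'): repeat (last at 6), move window start to 7
  Position 11 ('d'): window [7,11] length 5
Longest substring with no repeats: "daghf" with length 5

5


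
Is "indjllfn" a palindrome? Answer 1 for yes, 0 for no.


Input: indjllfn
Reversed: nflljdni
  Compare pos 0 ('i') with pos 7 ('n'): MISMATCH
  Compare pos 1 ('n') with pos 6 ('f'): MISMATCH
  Compare pos 2 ('d') with pos 5 ('l'): MISMATCH
  Compare pos 3 ('j') with pos 4 ('l'): MISMATCH
Result: not a palindrome

0


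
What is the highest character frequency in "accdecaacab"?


Input: accdecaacab
Character counts:
  'a': 4
  'b': 1
  'c': 4
  'd': 1
  'e': 1
Maximum frequency: 4

4


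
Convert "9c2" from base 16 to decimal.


Input: "9c2" in base 16
Positional expansion:
  Digit '9' (value 9) x 16^2 = 2304
  Digit 'c' (value 12) x 16^1 = 192
  Digit '2' (value 2) x 16^0 = 2
Sum = 2498

2498


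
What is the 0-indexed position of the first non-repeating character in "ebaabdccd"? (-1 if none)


Input: ebaabdccd
Character frequencies:
  'a': 2
  'b': 2
  'c': 2
  'd': 2
  'e': 1
Scanning left to right for freq == 1:
  Position 0 ('e'): unique! => answer = 0

0


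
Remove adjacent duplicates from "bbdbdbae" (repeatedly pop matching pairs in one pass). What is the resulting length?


Input: bbdbdbae
Stack-based adjacent duplicate removal:
  Read 'b': push. Stack: b
  Read 'b': matches stack top 'b' => pop. Stack: (empty)
  Read 'd': push. Stack: d
  Read 'b': push. Stack: db
  Read 'd': push. Stack: dbd
  Read 'b': push. Stack: dbdb
  Read 'a': push. Stack: dbdba
  Read 'e': push. Stack: dbdbae
Final stack: "dbdbae" (length 6)

6


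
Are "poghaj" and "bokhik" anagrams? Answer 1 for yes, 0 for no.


Strings: "poghaj", "bokhik"
Sorted first:  aghjop
Sorted second: bhikko
Differ at position 0: 'a' vs 'b' => not anagrams

0


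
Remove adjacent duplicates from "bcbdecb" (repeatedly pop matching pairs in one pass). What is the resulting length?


Input: bcbdecb
Stack-based adjacent duplicate removal:
  Read 'b': push. Stack: b
  Read 'c': push. Stack: bc
  Read 'b': push. Stack: bcb
  Read 'd': push. Stack: bcbd
  Read 'e': push. Stack: bcbde
  Read 'c': push. Stack: bcbdec
  Read 'b': push. Stack: bcbdecb
Final stack: "bcbdecb" (length 7)

7


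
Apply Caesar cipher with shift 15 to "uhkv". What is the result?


Caesar cipher: shift "uhkv" by 15
  'u' (pos 20) + 15 = pos 9 = 'j'
  'h' (pos 7) + 15 = pos 22 = 'w'
  'k' (pos 10) + 15 = pos 25 = 'z'
  'v' (pos 21) + 15 = pos 10 = 'k'
Result: jwzk

jwzk


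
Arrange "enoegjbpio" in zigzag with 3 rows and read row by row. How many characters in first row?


Zigzag "enoegjbpio" into 3 rows:
Placing characters:
  'e' => row 0
  'n' => row 1
  'o' => row 2
  'e' => row 1
  'g' => row 0
  'j' => row 1
  'b' => row 2
  'p' => row 1
  'i' => row 0
  'o' => row 1
Rows:
  Row 0: "egi"
  Row 1: "nejpo"
  Row 2: "ob"
First row length: 3

3


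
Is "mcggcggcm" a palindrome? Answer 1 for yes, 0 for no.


Input: mcggcggcm
Reversed: mcggcggcm
  Compare pos 0 ('m') with pos 8 ('m'): match
  Compare pos 1 ('c') with pos 7 ('c'): match
  Compare pos 2 ('g') with pos 6 ('g'): match
  Compare pos 3 ('g') with pos 5 ('g'): match
Result: palindrome

1


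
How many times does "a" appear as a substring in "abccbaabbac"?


Searching for "a" in "abccbaabbac"
Scanning each position:
  Position 0: "a" => MATCH
  Position 1: "b" => no
  Position 2: "c" => no
  Position 3: "c" => no
  Position 4: "b" => no
  Position 5: "a" => MATCH
  Position 6: "a" => MATCH
  Position 7: "b" => no
  Position 8: "b" => no
  Position 9: "a" => MATCH
  Position 10: "c" => no
Total occurrences: 4

4


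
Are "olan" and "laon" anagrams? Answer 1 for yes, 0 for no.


Strings: "olan", "laon"
Sorted first:  alno
Sorted second: alno
Sorted forms match => anagrams

1


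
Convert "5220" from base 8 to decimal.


Input: "5220" in base 8
Positional expansion:
  Digit '5' (value 5) x 8^3 = 2560
  Digit '2' (value 2) x 8^2 = 128
  Digit '2' (value 2) x 8^1 = 16
  Digit '0' (value 0) x 8^0 = 0
Sum = 2704

2704


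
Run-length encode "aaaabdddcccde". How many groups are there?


Input: aaaabdddcccde
Scanning for consecutive runs:
  Group 1: 'a' x 4 (positions 0-3)
  Group 2: 'b' x 1 (positions 4-4)
  Group 3: 'd' x 3 (positions 5-7)
  Group 4: 'c' x 3 (positions 8-10)
  Group 5: 'd' x 1 (positions 11-11)
  Group 6: 'e' x 1 (positions 12-12)
Total groups: 6

6


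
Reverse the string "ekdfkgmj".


Input: ekdfkgmj
Reading characters right to left:
  Position 7: 'j'
  Position 6: 'm'
  Position 5: 'g'
  Position 4: 'k'
  Position 3: 'f'
  Position 2: 'd'
  Position 1: 'k'
  Position 0: 'e'
Reversed: jmgkfdke

jmgkfdke


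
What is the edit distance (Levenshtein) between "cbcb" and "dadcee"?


Computing edit distance: "cbcb" -> "dadcee"
DP table:
           d    a    d    c    e    e
      0    1    2    3    4    5    6
  c   1    1    2    3    3    4    5
  b   2    2    2    3    4    4    5
  c   3    3    3    3    3    4    5
  b   4    4    4    4    4    4    5
Edit distance = dp[4][6] = 5

5


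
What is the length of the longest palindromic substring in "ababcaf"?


Input: "ababcaf"
Checking substrings for palindromes:
  [0:3] "aba" (len 3) => palindrome
  [1:4] "bab" (len 3) => palindrome
Longest palindromic substring: "aba" with length 3

3


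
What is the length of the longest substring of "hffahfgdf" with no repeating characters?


Input: "hffahfgdf"
Sliding window (track last position of each char):
  Position 0 ('h'): window [0,0] length 1 -- new best
  Position 1 ('f'): window [0,1] length 2 -- new best
  Position 2 ('f'): repeat (last at 1), move window start to 2
  Position 2 ('f'): window [2,2] length 1
  Position 3 ('a'): window [2,3] length 2
  Position 4 ('h'): window [2,4] length 3 -- new best
  Position 5 ('f'): repeat (last at 2), move window start to 3
  Position 5 ('f'): window [3,5] length 3
  Position 6 ('g'): window [3,6] length 4 -- new best
  Position 7 ('d'): window [3,7] length 5 -- new best
  Position 8 ('f'): repeat (last at 5), move window start to 6
  Position 8 ('f'): window [6,8] length 3
Longest substring with no repeats: "ahfgd" with length 5

5


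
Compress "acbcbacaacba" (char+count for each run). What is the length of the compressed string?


Input: acbcbacaacba
Runs:
  'a' x 1 => "a1"
  'c' x 1 => "c1"
  'b' x 1 => "b1"
  'c' x 1 => "c1"
  'b' x 1 => "b1"
  'a' x 1 => "a1"
  'c' x 1 => "c1"
  'a' x 2 => "a2"
  'c' x 1 => "c1"
  'b' x 1 => "b1"
  'a' x 1 => "a1"
Compressed: "a1c1b1c1b1a1c1a2c1b1a1"
Compressed length: 22

22


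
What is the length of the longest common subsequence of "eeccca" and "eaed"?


LCS of "eeccca" and "eaed"
DP table:
           e    a    e    d
      0    0    0    0    0
  e   0    1    1    1    1
  e   0    1    1    2    2
  c   0    1    1    2    2
  c   0    1    1    2    2
  c   0    1    1    2    2
  a   0    1    2    2    2
LCS length = dp[6][4] = 2

2


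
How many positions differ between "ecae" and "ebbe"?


Comparing "ecae" and "ebbe" position by position:
  Position 0: 'e' vs 'e' => same
  Position 1: 'c' vs 'b' => DIFFER
  Position 2: 'a' vs 'b' => DIFFER
  Position 3: 'e' vs 'e' => same
Positions that differ: 2

2


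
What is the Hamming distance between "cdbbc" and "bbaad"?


Comparing "cdbbc" and "bbaad" position by position:
  Position 0: 'c' vs 'b' => differ
  Position 1: 'd' vs 'b' => differ
  Position 2: 'b' vs 'a' => differ
  Position 3: 'b' vs 'a' => differ
  Position 4: 'c' vs 'd' => differ
Total differences (Hamming distance): 5

5


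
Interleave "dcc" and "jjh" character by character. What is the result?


Interleaving "dcc" and "jjh":
  Position 0: 'd' from first, 'j' from second => "dj"
  Position 1: 'c' from first, 'j' from second => "cj"
  Position 2: 'c' from first, 'h' from second => "ch"
Result: djcjch

djcjch


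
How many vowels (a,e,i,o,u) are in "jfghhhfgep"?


Input: jfghhhfgep
Checking each character:
  'j' at position 0: consonant
  'f' at position 1: consonant
  'g' at position 2: consonant
  'h' at position 3: consonant
  'h' at position 4: consonant
  'h' at position 5: consonant
  'f' at position 6: consonant
  'g' at position 7: consonant
  'e' at position 8: vowel (running total: 1)
  'p' at position 9: consonant
Total vowels: 1

1


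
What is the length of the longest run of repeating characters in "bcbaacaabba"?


Input: "bcbaacaabba"
Scanning for longest run:
  Position 1 ('c'): new char, reset run to 1
  Position 2 ('b'): new char, reset run to 1
  Position 3 ('a'): new char, reset run to 1
  Position 4 ('a'): continues run of 'a', length=2
  Position 5 ('c'): new char, reset run to 1
  Position 6 ('a'): new char, reset run to 1
  Position 7 ('a'): continues run of 'a', length=2
  Position 8 ('b'): new char, reset run to 1
  Position 9 ('b'): continues run of 'b', length=2
  Position 10 ('a'): new char, reset run to 1
Longest run: 'a' with length 2

2


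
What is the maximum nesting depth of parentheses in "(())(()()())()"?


Input: "(())(()()())()"
Tracking depth:
  Position 0 '(': depth becomes 1
  Position 1 '(': depth becomes 2
  Position 2 ')': depth becomes 1
  Position 3 ')': depth becomes 0
  Position 4 '(': depth becomes 1
  Position 5 '(': depth becomes 2
  Position 6 ')': depth becomes 1
  Position 7 '(': depth becomes 2
  Position 8 ')': depth becomes 1
  Position 9 '(': depth becomes 2
  Position 10 ')': depth becomes 1
  Position 11 ')': depth becomes 0
  Position 12 '(': depth becomes 1
  Position 13 ')': depth becomes 0
Maximum depth reached: 2

2


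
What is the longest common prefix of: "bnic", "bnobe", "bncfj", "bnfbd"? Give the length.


Words: bnic, bnobe, bncfj, bnfbd
  Position 0: all 'b' => match
  Position 1: all 'n' => match
  Position 2: ('i', 'o', 'c', 'f') => mismatch, stop
LCP = "bn" (length 2)

2


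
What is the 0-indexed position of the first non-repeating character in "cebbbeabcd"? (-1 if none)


Input: cebbbeabcd
Character frequencies:
  'a': 1
  'b': 4
  'c': 2
  'd': 1
  'e': 2
Scanning left to right for freq == 1:
  Position 0 ('c'): freq=2, skip
  Position 1 ('e'): freq=2, skip
  Position 2 ('b'): freq=4, skip
  Position 3 ('b'): freq=4, skip
  Position 4 ('b'): freq=4, skip
  Position 5 ('e'): freq=2, skip
  Position 6 ('a'): unique! => answer = 6

6


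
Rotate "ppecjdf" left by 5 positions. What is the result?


Input: "ppecjdf", rotate left by 5
First 5 characters: "ppecj"
Remaining characters: "df"
Concatenate remaining + first: "df" + "ppecj" = "dfppecj"

dfppecj


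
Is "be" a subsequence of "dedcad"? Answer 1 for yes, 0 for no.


Check if "be" is a subsequence of "dedcad"
Greedy scan:
  Position 0 ('d'): no match needed
  Position 1 ('e'): no match needed
  Position 2 ('d'): no match needed
  Position 3 ('c'): no match needed
  Position 4 ('a'): no match needed
  Position 5 ('d'): no match needed
Only matched 0/2 characters => not a subsequence

0


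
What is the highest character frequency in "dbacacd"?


Input: dbacacd
Character counts:
  'a': 2
  'b': 1
  'c': 2
  'd': 2
Maximum frequency: 2

2


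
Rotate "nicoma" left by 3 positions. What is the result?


Input: "nicoma", rotate left by 3
First 3 characters: "nic"
Remaining characters: "oma"
Concatenate remaining + first: "oma" + "nic" = "omanic"

omanic


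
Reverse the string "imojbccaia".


Input: imojbccaia
Reading characters right to left:
  Position 9: 'a'
  Position 8: 'i'
  Position 7: 'a'
  Position 6: 'c'
  Position 5: 'c'
  Position 4: 'b'
  Position 3: 'j'
  Position 2: 'o'
  Position 1: 'm'
  Position 0: 'i'
Reversed: aiaccbjomi

aiaccbjomi


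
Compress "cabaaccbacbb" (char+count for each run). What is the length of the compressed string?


Input: cabaaccbacbb
Runs:
  'c' x 1 => "c1"
  'a' x 1 => "a1"
  'b' x 1 => "b1"
  'a' x 2 => "a2"
  'c' x 2 => "c2"
  'b' x 1 => "b1"
  'a' x 1 => "a1"
  'c' x 1 => "c1"
  'b' x 2 => "b2"
Compressed: "c1a1b1a2c2b1a1c1b2"
Compressed length: 18

18


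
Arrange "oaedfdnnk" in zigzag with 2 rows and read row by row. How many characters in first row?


Zigzag "oaedfdnnk" into 2 rows:
Placing characters:
  'o' => row 0
  'a' => row 1
  'e' => row 0
  'd' => row 1
  'f' => row 0
  'd' => row 1
  'n' => row 0
  'n' => row 1
  'k' => row 0
Rows:
  Row 0: "oefnk"
  Row 1: "addn"
First row length: 5

5


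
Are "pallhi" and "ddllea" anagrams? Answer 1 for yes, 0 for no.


Strings: "pallhi", "ddllea"
Sorted first:  ahillp
Sorted second: addell
Differ at position 1: 'h' vs 'd' => not anagrams

0


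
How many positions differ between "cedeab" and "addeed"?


Comparing "cedeab" and "addeed" position by position:
  Position 0: 'c' vs 'a' => DIFFER
  Position 1: 'e' vs 'd' => DIFFER
  Position 2: 'd' vs 'd' => same
  Position 3: 'e' vs 'e' => same
  Position 4: 'a' vs 'e' => DIFFER
  Position 5: 'b' vs 'd' => DIFFER
Positions that differ: 4

4


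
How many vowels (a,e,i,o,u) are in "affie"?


Input: affie
Checking each character:
  'a' at position 0: vowel (running total: 1)
  'f' at position 1: consonant
  'f' at position 2: consonant
  'i' at position 3: vowel (running total: 2)
  'e' at position 4: vowel (running total: 3)
Total vowels: 3

3


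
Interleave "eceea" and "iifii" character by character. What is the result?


Interleaving "eceea" and "iifii":
  Position 0: 'e' from first, 'i' from second => "ei"
  Position 1: 'c' from first, 'i' from second => "ci"
  Position 2: 'e' from first, 'f' from second => "ef"
  Position 3: 'e' from first, 'i' from second => "ei"
  Position 4: 'a' from first, 'i' from second => "ai"
Result: eiciefeiai

eiciefeiai


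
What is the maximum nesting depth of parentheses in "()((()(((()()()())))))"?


Input: "()((()(((()()()())))))"
Tracking depth:
  Position 0 '(': depth becomes 1
  Position 1 ')': depth becomes 0
  Position 2 '(': depth becomes 1
  Position 3 '(': depth becomes 2
  Position 4 '(': depth becomes 3
  Position 5 ')': depth becomes 2
  Position 6 '(': depth becomes 3
  Position 7 '(': depth becomes 4
  Position 8 '(': depth becomes 5
  Position 9 '(': depth becomes 6
  Position 10 ')': depth becomes 5
  Position 11 '(': depth becomes 6
  Position 12 ')': depth becomes 5
  Position 13 '(': depth becomes 6
  Position 14 ')': depth becomes 5
  Position 15 '(': depth becomes 6
  Position 16 ')': depth becomes 5
  Position 17 ')': depth becomes 4
  Position 18 ')': depth becomes 3
  Position 19 ')': depth becomes 2
  Position 20 ')': depth becomes 1
  Position 21 ')': depth becomes 0
Maximum depth reached: 6

6


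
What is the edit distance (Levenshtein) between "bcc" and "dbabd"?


Computing edit distance: "bcc" -> "dbabd"
DP table:
           d    b    a    b    d
      0    1    2    3    4    5
  b   1    1    1    2    3    4
  c   2    2    2    2    3    4
  c   3    3    3    3    3    4
Edit distance = dp[3][5] = 4

4


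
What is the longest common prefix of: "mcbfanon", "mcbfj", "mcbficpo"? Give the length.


Words: mcbfanon, mcbfj, mcbficpo
  Position 0: all 'm' => match
  Position 1: all 'c' => match
  Position 2: all 'b' => match
  Position 3: all 'f' => match
  Position 4: ('a', 'j', 'i') => mismatch, stop
LCP = "mcbf" (length 4)

4


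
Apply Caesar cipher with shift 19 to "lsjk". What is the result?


Caesar cipher: shift "lsjk" by 19
  'l' (pos 11) + 19 = pos 4 = 'e'
  's' (pos 18) + 19 = pos 11 = 'l'
  'j' (pos 9) + 19 = pos 2 = 'c'
  'k' (pos 10) + 19 = pos 3 = 'd'
Result: elcd

elcd


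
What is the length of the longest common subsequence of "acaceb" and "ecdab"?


LCS of "acaceb" and "ecdab"
DP table:
           e    c    d    a    b
      0    0    0    0    0    0
  a   0    0    0    0    1    1
  c   0    0    1    1    1    1
  a   0    0    1    1    2    2
  c   0    0    1    1    2    2
  e   0    1    1    1    2    2
  b   0    1    1    1    2    3
LCS length = dp[6][5] = 3

3


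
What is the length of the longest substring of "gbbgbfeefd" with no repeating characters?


Input: "gbbgbfeefd"
Sliding window (track last position of each char):
  Position 0 ('g'): window [0,0] length 1 -- new best
  Position 1 ('b'): window [0,1] length 2 -- new best
  Position 2 ('b'): repeat (last at 1), move window start to 2
  Position 2 ('b'): window [2,2] length 1
  Position 3 ('g'): window [2,3] length 2
  Position 4 ('b'): repeat (last at 2), move window start to 3
  Position 4 ('b'): window [3,4] length 2
  Position 5 ('f'): window [3,5] length 3 -- new best
  Position 6 ('e'): window [3,6] length 4 -- new best
  Position 7 ('e'): repeat (last at 6), move window start to 7
  Position 7 ('e'): window [7,7] length 1
  Position 8 ('f'): window [7,8] length 2
  Position 9 ('d'): window [7,9] length 3
Longest substring with no repeats: "gbfe" with length 4

4


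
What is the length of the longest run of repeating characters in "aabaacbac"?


Input: "aabaacbac"
Scanning for longest run:
  Position 1 ('a'): continues run of 'a', length=2
  Position 2 ('b'): new char, reset run to 1
  Position 3 ('a'): new char, reset run to 1
  Position 4 ('a'): continues run of 'a', length=2
  Position 5 ('c'): new char, reset run to 1
  Position 6 ('b'): new char, reset run to 1
  Position 7 ('a'): new char, reset run to 1
  Position 8 ('c'): new char, reset run to 1
Longest run: 'a' with length 2

2


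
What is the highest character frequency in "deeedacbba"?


Input: deeedacbba
Character counts:
  'a': 2
  'b': 2
  'c': 1
  'd': 2
  'e': 3
Maximum frequency: 3

3


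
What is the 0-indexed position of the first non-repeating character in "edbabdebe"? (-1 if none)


Input: edbabdebe
Character frequencies:
  'a': 1
  'b': 3
  'd': 2
  'e': 3
Scanning left to right for freq == 1:
  Position 0 ('e'): freq=3, skip
  Position 1 ('d'): freq=2, skip
  Position 2 ('b'): freq=3, skip
  Position 3 ('a'): unique! => answer = 3

3


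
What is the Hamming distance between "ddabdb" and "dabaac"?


Comparing "ddabdb" and "dabaac" position by position:
  Position 0: 'd' vs 'd' => same
  Position 1: 'd' vs 'a' => differ
  Position 2: 'a' vs 'b' => differ
  Position 3: 'b' vs 'a' => differ
  Position 4: 'd' vs 'a' => differ
  Position 5: 'b' vs 'c' => differ
Total differences (Hamming distance): 5

5


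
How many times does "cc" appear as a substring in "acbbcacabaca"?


Searching for "cc" in "acbbcacabaca"
Scanning each position:
  Position 0: "ac" => no
  Position 1: "cb" => no
  Position 2: "bb" => no
  Position 3: "bc" => no
  Position 4: "ca" => no
  Position 5: "ac" => no
  Position 6: "ca" => no
  Position 7: "ab" => no
  Position 8: "ba" => no
  Position 9: "ac" => no
  Position 10: "ca" => no
Total occurrences: 0

0


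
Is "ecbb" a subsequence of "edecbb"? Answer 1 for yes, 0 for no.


Check if "ecbb" is a subsequence of "edecbb"
Greedy scan:
  Position 0 ('e'): matches sub[0] = 'e'
  Position 1 ('d'): no match needed
  Position 2 ('e'): no match needed
  Position 3 ('c'): matches sub[1] = 'c'
  Position 4 ('b'): matches sub[2] = 'b'
  Position 5 ('b'): matches sub[3] = 'b'
All 4 characters matched => is a subsequence

1


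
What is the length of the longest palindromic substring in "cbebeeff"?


Input: "cbebeeff"
Checking substrings for palindromes:
  [1:4] "beb" (len 3) => palindrome
  [2:5] "ebe" (len 3) => palindrome
  [4:6] "ee" (len 2) => palindrome
  [6:8] "ff" (len 2) => palindrome
Longest palindromic substring: "beb" with length 3

3


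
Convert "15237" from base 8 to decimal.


Input: "15237" in base 8
Positional expansion:
  Digit '1' (value 1) x 8^4 = 4096
  Digit '5' (value 5) x 8^3 = 2560
  Digit '2' (value 2) x 8^2 = 128
  Digit '3' (value 3) x 8^1 = 24
  Digit '7' (value 7) x 8^0 = 7
Sum = 6815

6815


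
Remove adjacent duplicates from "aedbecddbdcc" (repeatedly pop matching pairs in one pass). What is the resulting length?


Input: aedbecddbdcc
Stack-based adjacent duplicate removal:
  Read 'a': push. Stack: a
  Read 'e': push. Stack: ae
  Read 'd': push. Stack: aed
  Read 'b': push. Stack: aedb
  Read 'e': push. Stack: aedbe
  Read 'c': push. Stack: aedbec
  Read 'd': push. Stack: aedbecd
  Read 'd': matches stack top 'd' => pop. Stack: aedbec
  Read 'b': push. Stack: aedbecb
  Read 'd': push. Stack: aedbecbd
  Read 'c': push. Stack: aedbecbdc
  Read 'c': matches stack top 'c' => pop. Stack: aedbecbd
Final stack: "aedbecbd" (length 8)

8


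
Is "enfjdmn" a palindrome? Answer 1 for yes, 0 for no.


Input: enfjdmn
Reversed: nmdjfne
  Compare pos 0 ('e') with pos 6 ('n'): MISMATCH
  Compare pos 1 ('n') with pos 5 ('m'): MISMATCH
  Compare pos 2 ('f') with pos 4 ('d'): MISMATCH
Result: not a palindrome

0


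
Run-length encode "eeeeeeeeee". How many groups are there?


Input: eeeeeeeeee
Scanning for consecutive runs:
  Group 1: 'e' x 10 (positions 0-9)
Total groups: 1

1


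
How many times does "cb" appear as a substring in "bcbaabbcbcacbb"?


Searching for "cb" in "bcbaabbcbcacbb"
Scanning each position:
  Position 0: "bc" => no
  Position 1: "cb" => MATCH
  Position 2: "ba" => no
  Position 3: "aa" => no
  Position 4: "ab" => no
  Position 5: "bb" => no
  Position 6: "bc" => no
  Position 7: "cb" => MATCH
  Position 8: "bc" => no
  Position 9: "ca" => no
  Position 10: "ac" => no
  Position 11: "cb" => MATCH
  Position 12: "bb" => no
Total occurrences: 3

3


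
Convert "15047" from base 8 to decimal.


Input: "15047" in base 8
Positional expansion:
  Digit '1' (value 1) x 8^4 = 4096
  Digit '5' (value 5) x 8^3 = 2560
  Digit '0' (value 0) x 8^2 = 0
  Digit '4' (value 4) x 8^1 = 32
  Digit '7' (value 7) x 8^0 = 7
Sum = 6695

6695


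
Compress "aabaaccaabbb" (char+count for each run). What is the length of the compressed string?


Input: aabaaccaabbb
Runs:
  'a' x 2 => "a2"
  'b' x 1 => "b1"
  'a' x 2 => "a2"
  'c' x 2 => "c2"
  'a' x 2 => "a2"
  'b' x 3 => "b3"
Compressed: "a2b1a2c2a2b3"
Compressed length: 12

12


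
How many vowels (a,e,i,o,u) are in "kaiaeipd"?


Input: kaiaeipd
Checking each character:
  'k' at position 0: consonant
  'a' at position 1: vowel (running total: 1)
  'i' at position 2: vowel (running total: 2)
  'a' at position 3: vowel (running total: 3)
  'e' at position 4: vowel (running total: 4)
  'i' at position 5: vowel (running total: 5)
  'p' at position 6: consonant
  'd' at position 7: consonant
Total vowels: 5

5


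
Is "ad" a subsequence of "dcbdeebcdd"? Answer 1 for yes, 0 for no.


Check if "ad" is a subsequence of "dcbdeebcdd"
Greedy scan:
  Position 0 ('d'): no match needed
  Position 1 ('c'): no match needed
  Position 2 ('b'): no match needed
  Position 3 ('d'): no match needed
  Position 4 ('e'): no match needed
  Position 5 ('e'): no match needed
  Position 6 ('b'): no match needed
  Position 7 ('c'): no match needed
  Position 8 ('d'): no match needed
  Position 9 ('d'): no match needed
Only matched 0/2 characters => not a subsequence

0


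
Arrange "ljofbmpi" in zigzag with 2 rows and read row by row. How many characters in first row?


Zigzag "ljofbmpi" into 2 rows:
Placing characters:
  'l' => row 0
  'j' => row 1
  'o' => row 0
  'f' => row 1
  'b' => row 0
  'm' => row 1
  'p' => row 0
  'i' => row 1
Rows:
  Row 0: "lobp"
  Row 1: "jfmi"
First row length: 4

4


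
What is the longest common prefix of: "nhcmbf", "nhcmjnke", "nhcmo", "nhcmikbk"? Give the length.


Words: nhcmbf, nhcmjnke, nhcmo, nhcmikbk
  Position 0: all 'n' => match
  Position 1: all 'h' => match
  Position 2: all 'c' => match
  Position 3: all 'm' => match
  Position 4: ('b', 'j', 'o', 'i') => mismatch, stop
LCP = "nhcm" (length 4)

4


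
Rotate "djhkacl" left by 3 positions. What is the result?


Input: "djhkacl", rotate left by 3
First 3 characters: "djh"
Remaining characters: "kacl"
Concatenate remaining + first: "kacl" + "djh" = "kacldjh"

kacldjh


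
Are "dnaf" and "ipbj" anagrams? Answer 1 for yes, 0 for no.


Strings: "dnaf", "ipbj"
Sorted first:  adfn
Sorted second: bijp
Differ at position 0: 'a' vs 'b' => not anagrams

0


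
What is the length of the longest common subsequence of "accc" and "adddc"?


LCS of "accc" and "adddc"
DP table:
           a    d    d    d    c
      0    0    0    0    0    0
  a   0    1    1    1    1    1
  c   0    1    1    1    1    2
  c   0    1    1    1    1    2
  c   0    1    1    1    1    2
LCS length = dp[4][5] = 2

2


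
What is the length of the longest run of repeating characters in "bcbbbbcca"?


Input: "bcbbbbcca"
Scanning for longest run:
  Position 1 ('c'): new char, reset run to 1
  Position 2 ('b'): new char, reset run to 1
  Position 3 ('b'): continues run of 'b', length=2
  Position 4 ('b'): continues run of 'b', length=3
  Position 5 ('b'): continues run of 'b', length=4
  Position 6 ('c'): new char, reset run to 1
  Position 7 ('c'): continues run of 'c', length=2
  Position 8 ('a'): new char, reset run to 1
Longest run: 'b' with length 4

4


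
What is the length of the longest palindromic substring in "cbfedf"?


Input: "cbfedf"
Checking substrings for palindromes:
  No multi-char palindromic substrings found
Longest palindromic substring: "c" with length 1

1
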